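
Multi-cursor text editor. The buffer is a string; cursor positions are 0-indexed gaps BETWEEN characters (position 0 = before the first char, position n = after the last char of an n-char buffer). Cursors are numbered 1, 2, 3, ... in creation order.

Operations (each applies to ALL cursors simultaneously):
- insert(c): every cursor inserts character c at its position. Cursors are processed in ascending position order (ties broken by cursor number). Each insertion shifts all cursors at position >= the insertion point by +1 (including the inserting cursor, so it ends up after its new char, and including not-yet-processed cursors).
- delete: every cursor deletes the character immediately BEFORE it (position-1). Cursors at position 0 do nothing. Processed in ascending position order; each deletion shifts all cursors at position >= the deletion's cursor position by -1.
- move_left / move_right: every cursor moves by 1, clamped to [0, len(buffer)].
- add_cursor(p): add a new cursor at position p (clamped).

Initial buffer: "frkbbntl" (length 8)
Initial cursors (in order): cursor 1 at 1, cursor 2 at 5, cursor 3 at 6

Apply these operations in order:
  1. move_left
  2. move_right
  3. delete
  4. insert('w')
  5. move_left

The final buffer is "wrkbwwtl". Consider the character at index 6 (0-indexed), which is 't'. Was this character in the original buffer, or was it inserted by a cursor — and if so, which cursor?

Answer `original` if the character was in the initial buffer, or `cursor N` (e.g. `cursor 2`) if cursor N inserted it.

After op 1 (move_left): buffer="frkbbntl" (len 8), cursors c1@0 c2@4 c3@5, authorship ........
After op 2 (move_right): buffer="frkbbntl" (len 8), cursors c1@1 c2@5 c3@6, authorship ........
After op 3 (delete): buffer="rkbtl" (len 5), cursors c1@0 c2@3 c3@3, authorship .....
After op 4 (insert('w')): buffer="wrkbwwtl" (len 8), cursors c1@1 c2@6 c3@6, authorship 1...23..
After op 5 (move_left): buffer="wrkbwwtl" (len 8), cursors c1@0 c2@5 c3@5, authorship 1...23..
Authorship (.=original, N=cursor N): 1 . . . 2 3 . .
Index 6: author = original

Answer: original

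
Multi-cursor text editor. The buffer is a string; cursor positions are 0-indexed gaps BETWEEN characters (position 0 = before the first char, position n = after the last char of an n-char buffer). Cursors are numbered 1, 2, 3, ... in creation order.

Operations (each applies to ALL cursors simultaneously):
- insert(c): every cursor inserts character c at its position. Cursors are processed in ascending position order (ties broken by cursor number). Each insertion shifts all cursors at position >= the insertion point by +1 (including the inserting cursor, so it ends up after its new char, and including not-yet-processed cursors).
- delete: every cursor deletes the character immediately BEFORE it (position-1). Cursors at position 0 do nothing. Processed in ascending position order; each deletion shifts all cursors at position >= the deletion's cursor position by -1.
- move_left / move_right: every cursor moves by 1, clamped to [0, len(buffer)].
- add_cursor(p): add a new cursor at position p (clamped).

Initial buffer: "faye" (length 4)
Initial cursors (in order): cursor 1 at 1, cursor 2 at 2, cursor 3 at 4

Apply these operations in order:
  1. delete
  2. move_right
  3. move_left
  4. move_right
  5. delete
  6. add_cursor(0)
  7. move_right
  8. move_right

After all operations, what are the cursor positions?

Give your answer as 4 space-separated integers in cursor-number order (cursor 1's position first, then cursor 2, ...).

After op 1 (delete): buffer="y" (len 1), cursors c1@0 c2@0 c3@1, authorship .
After op 2 (move_right): buffer="y" (len 1), cursors c1@1 c2@1 c3@1, authorship .
After op 3 (move_left): buffer="y" (len 1), cursors c1@0 c2@0 c3@0, authorship .
After op 4 (move_right): buffer="y" (len 1), cursors c1@1 c2@1 c3@1, authorship .
After op 5 (delete): buffer="" (len 0), cursors c1@0 c2@0 c3@0, authorship 
After op 6 (add_cursor(0)): buffer="" (len 0), cursors c1@0 c2@0 c3@0 c4@0, authorship 
After op 7 (move_right): buffer="" (len 0), cursors c1@0 c2@0 c3@0 c4@0, authorship 
After op 8 (move_right): buffer="" (len 0), cursors c1@0 c2@0 c3@0 c4@0, authorship 

Answer: 0 0 0 0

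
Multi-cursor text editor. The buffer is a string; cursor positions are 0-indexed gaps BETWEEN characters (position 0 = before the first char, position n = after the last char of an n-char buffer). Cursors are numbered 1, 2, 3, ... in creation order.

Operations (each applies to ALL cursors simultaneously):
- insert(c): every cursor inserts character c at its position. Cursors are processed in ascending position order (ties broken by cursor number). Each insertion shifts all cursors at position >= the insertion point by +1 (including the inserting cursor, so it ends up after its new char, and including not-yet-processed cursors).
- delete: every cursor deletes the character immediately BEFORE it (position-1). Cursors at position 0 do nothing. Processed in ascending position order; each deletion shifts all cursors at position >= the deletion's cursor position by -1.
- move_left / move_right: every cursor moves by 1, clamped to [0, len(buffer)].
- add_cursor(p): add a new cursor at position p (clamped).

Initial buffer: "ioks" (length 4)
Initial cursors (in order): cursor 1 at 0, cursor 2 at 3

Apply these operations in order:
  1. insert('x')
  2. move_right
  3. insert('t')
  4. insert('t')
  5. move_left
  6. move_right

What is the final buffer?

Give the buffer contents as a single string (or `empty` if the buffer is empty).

After op 1 (insert('x')): buffer="xiokxs" (len 6), cursors c1@1 c2@5, authorship 1...2.
After op 2 (move_right): buffer="xiokxs" (len 6), cursors c1@2 c2@6, authorship 1...2.
After op 3 (insert('t')): buffer="xitokxst" (len 8), cursors c1@3 c2@8, authorship 1.1..2.2
After op 4 (insert('t')): buffer="xittokxstt" (len 10), cursors c1@4 c2@10, authorship 1.11..2.22
After op 5 (move_left): buffer="xittokxstt" (len 10), cursors c1@3 c2@9, authorship 1.11..2.22
After op 6 (move_right): buffer="xittokxstt" (len 10), cursors c1@4 c2@10, authorship 1.11..2.22

Answer: xittokxstt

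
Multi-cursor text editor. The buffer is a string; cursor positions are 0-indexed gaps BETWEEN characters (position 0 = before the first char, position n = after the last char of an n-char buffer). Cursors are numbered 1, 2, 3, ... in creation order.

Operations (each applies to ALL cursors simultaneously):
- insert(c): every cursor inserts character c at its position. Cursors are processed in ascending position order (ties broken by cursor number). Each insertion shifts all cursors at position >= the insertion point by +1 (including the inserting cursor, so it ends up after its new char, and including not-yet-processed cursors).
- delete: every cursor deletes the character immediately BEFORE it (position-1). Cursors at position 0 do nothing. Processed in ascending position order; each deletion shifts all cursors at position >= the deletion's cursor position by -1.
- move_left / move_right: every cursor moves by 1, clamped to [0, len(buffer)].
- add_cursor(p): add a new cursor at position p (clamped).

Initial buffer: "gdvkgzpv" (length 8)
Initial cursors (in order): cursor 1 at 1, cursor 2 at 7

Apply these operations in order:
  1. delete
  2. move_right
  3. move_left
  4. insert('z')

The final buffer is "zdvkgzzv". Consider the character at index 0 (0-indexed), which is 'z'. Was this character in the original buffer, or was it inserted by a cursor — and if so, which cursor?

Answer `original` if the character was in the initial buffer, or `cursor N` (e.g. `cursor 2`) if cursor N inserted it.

Answer: cursor 1

Derivation:
After op 1 (delete): buffer="dvkgzv" (len 6), cursors c1@0 c2@5, authorship ......
After op 2 (move_right): buffer="dvkgzv" (len 6), cursors c1@1 c2@6, authorship ......
After op 3 (move_left): buffer="dvkgzv" (len 6), cursors c1@0 c2@5, authorship ......
After op 4 (insert('z')): buffer="zdvkgzzv" (len 8), cursors c1@1 c2@7, authorship 1.....2.
Authorship (.=original, N=cursor N): 1 . . . . . 2 .
Index 0: author = 1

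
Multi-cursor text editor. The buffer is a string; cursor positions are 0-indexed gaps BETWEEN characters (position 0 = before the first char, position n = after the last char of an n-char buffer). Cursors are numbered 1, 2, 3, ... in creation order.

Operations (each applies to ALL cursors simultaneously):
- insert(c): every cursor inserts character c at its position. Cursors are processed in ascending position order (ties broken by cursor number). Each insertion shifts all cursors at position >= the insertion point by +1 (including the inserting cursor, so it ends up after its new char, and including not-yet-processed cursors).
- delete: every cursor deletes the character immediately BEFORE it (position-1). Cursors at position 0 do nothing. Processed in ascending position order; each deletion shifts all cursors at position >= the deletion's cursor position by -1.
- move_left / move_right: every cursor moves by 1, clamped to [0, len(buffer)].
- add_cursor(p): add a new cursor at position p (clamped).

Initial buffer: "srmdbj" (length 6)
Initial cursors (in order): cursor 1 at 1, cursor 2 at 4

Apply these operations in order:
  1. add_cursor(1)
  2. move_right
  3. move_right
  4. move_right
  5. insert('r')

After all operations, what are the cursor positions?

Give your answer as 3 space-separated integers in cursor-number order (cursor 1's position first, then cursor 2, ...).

Answer: 6 9 6

Derivation:
After op 1 (add_cursor(1)): buffer="srmdbj" (len 6), cursors c1@1 c3@1 c2@4, authorship ......
After op 2 (move_right): buffer="srmdbj" (len 6), cursors c1@2 c3@2 c2@5, authorship ......
After op 3 (move_right): buffer="srmdbj" (len 6), cursors c1@3 c3@3 c2@6, authorship ......
After op 4 (move_right): buffer="srmdbj" (len 6), cursors c1@4 c3@4 c2@6, authorship ......
After op 5 (insert('r')): buffer="srmdrrbjr" (len 9), cursors c1@6 c3@6 c2@9, authorship ....13..2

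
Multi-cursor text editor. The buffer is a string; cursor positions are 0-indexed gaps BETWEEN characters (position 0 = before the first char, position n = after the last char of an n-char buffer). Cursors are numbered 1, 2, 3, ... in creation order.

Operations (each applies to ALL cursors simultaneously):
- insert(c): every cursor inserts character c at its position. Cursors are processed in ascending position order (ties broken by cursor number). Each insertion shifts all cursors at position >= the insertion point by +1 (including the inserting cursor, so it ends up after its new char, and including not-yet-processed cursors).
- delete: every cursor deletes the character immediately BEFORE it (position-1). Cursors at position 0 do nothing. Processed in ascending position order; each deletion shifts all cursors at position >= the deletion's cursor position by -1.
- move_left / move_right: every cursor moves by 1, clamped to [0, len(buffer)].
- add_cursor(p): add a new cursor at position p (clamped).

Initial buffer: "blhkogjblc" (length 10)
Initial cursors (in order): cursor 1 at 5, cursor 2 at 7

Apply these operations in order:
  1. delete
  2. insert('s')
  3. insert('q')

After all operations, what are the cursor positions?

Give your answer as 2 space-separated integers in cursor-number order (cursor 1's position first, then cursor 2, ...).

Answer: 6 9

Derivation:
After op 1 (delete): buffer="blhkgblc" (len 8), cursors c1@4 c2@5, authorship ........
After op 2 (insert('s')): buffer="blhksgsblc" (len 10), cursors c1@5 c2@7, authorship ....1.2...
After op 3 (insert('q')): buffer="blhksqgsqblc" (len 12), cursors c1@6 c2@9, authorship ....11.22...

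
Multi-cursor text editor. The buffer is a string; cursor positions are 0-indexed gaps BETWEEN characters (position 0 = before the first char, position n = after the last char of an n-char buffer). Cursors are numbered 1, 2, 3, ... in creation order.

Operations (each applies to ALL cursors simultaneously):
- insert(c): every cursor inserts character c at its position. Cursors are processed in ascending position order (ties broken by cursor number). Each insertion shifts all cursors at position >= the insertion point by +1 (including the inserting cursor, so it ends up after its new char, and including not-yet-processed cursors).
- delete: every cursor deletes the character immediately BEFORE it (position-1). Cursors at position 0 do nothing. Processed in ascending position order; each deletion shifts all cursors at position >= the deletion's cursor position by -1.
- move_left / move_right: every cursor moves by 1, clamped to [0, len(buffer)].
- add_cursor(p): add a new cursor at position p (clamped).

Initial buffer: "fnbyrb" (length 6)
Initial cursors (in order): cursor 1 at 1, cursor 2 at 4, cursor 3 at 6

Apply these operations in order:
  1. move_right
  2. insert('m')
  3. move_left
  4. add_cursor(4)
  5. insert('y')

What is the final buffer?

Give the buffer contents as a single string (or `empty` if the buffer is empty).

After op 1 (move_right): buffer="fnbyrb" (len 6), cursors c1@2 c2@5 c3@6, authorship ......
After op 2 (insert('m')): buffer="fnmbyrmbm" (len 9), cursors c1@3 c2@7 c3@9, authorship ..1...2.3
After op 3 (move_left): buffer="fnmbyrmbm" (len 9), cursors c1@2 c2@6 c3@8, authorship ..1...2.3
After op 4 (add_cursor(4)): buffer="fnmbyrmbm" (len 9), cursors c1@2 c4@4 c2@6 c3@8, authorship ..1...2.3
After op 5 (insert('y')): buffer="fnymbyyrymbym" (len 13), cursors c1@3 c4@6 c2@9 c3@12, authorship ..11.4..22.33

Answer: fnymbyyrymbym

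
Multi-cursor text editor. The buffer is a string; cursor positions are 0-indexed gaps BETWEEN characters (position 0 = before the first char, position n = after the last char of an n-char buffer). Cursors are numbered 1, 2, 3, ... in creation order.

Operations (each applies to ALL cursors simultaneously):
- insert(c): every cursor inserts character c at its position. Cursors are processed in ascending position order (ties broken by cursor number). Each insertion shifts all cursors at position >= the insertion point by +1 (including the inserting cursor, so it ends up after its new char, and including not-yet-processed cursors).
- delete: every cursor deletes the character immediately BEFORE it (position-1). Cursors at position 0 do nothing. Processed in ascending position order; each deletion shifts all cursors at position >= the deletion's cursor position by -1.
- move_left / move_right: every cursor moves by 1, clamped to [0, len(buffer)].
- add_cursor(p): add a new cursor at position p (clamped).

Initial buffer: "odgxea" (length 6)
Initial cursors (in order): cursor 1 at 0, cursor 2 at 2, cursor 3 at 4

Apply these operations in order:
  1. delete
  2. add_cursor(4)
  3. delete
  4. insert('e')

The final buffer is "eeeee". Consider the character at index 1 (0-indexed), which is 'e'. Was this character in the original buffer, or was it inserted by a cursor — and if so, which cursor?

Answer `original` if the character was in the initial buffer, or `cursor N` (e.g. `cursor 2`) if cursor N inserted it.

After op 1 (delete): buffer="ogea" (len 4), cursors c1@0 c2@1 c3@2, authorship ....
After op 2 (add_cursor(4)): buffer="ogea" (len 4), cursors c1@0 c2@1 c3@2 c4@4, authorship ....
After op 3 (delete): buffer="e" (len 1), cursors c1@0 c2@0 c3@0 c4@1, authorship .
After op 4 (insert('e')): buffer="eeeee" (len 5), cursors c1@3 c2@3 c3@3 c4@5, authorship 123.4
Authorship (.=original, N=cursor N): 1 2 3 . 4
Index 1: author = 2

Answer: cursor 2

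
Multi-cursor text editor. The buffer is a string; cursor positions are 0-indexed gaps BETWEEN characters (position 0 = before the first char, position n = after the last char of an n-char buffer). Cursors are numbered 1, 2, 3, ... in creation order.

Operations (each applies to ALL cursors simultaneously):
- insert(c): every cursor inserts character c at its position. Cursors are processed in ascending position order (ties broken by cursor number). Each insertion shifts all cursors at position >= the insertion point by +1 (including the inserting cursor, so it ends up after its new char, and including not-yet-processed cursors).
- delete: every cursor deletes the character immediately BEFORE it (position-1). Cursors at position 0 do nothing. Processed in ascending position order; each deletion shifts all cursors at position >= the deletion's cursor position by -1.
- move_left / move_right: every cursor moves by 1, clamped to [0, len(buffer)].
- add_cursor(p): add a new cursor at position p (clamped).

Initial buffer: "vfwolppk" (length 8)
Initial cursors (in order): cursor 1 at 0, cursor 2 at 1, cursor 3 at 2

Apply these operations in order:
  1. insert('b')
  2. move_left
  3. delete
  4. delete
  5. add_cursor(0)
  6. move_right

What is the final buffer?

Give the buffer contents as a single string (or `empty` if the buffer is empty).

After op 1 (insert('b')): buffer="bvbfbwolppk" (len 11), cursors c1@1 c2@3 c3@5, authorship 1.2.3......
After op 2 (move_left): buffer="bvbfbwolppk" (len 11), cursors c1@0 c2@2 c3@4, authorship 1.2.3......
After op 3 (delete): buffer="bbbwolppk" (len 9), cursors c1@0 c2@1 c3@2, authorship 123......
After op 4 (delete): buffer="bwolppk" (len 7), cursors c1@0 c2@0 c3@0, authorship 3......
After op 5 (add_cursor(0)): buffer="bwolppk" (len 7), cursors c1@0 c2@0 c3@0 c4@0, authorship 3......
After op 6 (move_right): buffer="bwolppk" (len 7), cursors c1@1 c2@1 c3@1 c4@1, authorship 3......

Answer: bwolppk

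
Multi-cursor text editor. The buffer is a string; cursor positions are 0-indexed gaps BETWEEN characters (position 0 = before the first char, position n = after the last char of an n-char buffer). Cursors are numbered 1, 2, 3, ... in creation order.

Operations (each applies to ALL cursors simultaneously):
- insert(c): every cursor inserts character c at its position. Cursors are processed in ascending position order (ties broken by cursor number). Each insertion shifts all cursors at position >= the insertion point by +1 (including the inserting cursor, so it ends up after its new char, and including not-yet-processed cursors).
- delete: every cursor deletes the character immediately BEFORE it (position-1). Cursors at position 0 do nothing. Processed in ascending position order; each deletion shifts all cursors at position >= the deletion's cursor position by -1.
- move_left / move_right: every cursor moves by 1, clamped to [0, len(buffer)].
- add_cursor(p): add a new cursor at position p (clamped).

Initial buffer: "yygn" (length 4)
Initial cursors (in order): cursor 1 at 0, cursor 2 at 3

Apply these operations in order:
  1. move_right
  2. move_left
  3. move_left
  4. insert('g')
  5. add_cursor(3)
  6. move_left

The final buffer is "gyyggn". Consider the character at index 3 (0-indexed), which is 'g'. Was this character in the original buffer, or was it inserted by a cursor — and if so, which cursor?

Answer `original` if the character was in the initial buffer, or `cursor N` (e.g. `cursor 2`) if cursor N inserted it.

Answer: cursor 2

Derivation:
After op 1 (move_right): buffer="yygn" (len 4), cursors c1@1 c2@4, authorship ....
After op 2 (move_left): buffer="yygn" (len 4), cursors c1@0 c2@3, authorship ....
After op 3 (move_left): buffer="yygn" (len 4), cursors c1@0 c2@2, authorship ....
After op 4 (insert('g')): buffer="gyyggn" (len 6), cursors c1@1 c2@4, authorship 1..2..
After op 5 (add_cursor(3)): buffer="gyyggn" (len 6), cursors c1@1 c3@3 c2@4, authorship 1..2..
After op 6 (move_left): buffer="gyyggn" (len 6), cursors c1@0 c3@2 c2@3, authorship 1..2..
Authorship (.=original, N=cursor N): 1 . . 2 . .
Index 3: author = 2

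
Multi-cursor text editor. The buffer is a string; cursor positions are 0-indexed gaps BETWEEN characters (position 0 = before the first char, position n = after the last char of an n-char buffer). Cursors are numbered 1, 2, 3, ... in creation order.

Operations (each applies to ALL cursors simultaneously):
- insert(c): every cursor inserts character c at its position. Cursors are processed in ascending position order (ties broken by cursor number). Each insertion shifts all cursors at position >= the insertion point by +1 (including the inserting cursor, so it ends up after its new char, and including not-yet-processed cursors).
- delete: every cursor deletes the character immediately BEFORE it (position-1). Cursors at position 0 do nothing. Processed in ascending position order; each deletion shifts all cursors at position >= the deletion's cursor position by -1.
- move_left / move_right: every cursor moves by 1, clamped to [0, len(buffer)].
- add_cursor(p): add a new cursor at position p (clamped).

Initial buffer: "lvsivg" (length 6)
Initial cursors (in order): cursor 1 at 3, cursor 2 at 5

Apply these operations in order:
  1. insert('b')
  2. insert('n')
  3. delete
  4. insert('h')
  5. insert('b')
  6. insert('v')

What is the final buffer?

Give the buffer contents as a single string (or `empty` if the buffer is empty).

Answer: lvsbhbvivbhbvg

Derivation:
After op 1 (insert('b')): buffer="lvsbivbg" (len 8), cursors c1@4 c2@7, authorship ...1..2.
After op 2 (insert('n')): buffer="lvsbnivbng" (len 10), cursors c1@5 c2@9, authorship ...11..22.
After op 3 (delete): buffer="lvsbivbg" (len 8), cursors c1@4 c2@7, authorship ...1..2.
After op 4 (insert('h')): buffer="lvsbhivbhg" (len 10), cursors c1@5 c2@9, authorship ...11..22.
After op 5 (insert('b')): buffer="lvsbhbivbhbg" (len 12), cursors c1@6 c2@11, authorship ...111..222.
After op 6 (insert('v')): buffer="lvsbhbvivbhbvg" (len 14), cursors c1@7 c2@13, authorship ...1111..2222.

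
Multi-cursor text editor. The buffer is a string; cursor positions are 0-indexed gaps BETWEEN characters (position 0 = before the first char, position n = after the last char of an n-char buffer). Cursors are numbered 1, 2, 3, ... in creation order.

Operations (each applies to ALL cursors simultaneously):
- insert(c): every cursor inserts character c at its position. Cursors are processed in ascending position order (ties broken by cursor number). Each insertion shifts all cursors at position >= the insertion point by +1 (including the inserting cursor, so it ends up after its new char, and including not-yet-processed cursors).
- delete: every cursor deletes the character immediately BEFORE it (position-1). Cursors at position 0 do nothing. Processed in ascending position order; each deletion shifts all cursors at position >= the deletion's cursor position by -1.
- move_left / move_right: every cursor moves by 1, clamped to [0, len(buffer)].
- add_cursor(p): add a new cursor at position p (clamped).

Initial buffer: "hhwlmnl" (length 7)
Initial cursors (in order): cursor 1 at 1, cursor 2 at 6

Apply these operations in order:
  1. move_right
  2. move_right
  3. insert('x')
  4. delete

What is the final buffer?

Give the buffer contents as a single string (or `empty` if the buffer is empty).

Answer: hhwlmnl

Derivation:
After op 1 (move_right): buffer="hhwlmnl" (len 7), cursors c1@2 c2@7, authorship .......
After op 2 (move_right): buffer="hhwlmnl" (len 7), cursors c1@3 c2@7, authorship .......
After op 3 (insert('x')): buffer="hhwxlmnlx" (len 9), cursors c1@4 c2@9, authorship ...1....2
After op 4 (delete): buffer="hhwlmnl" (len 7), cursors c1@3 c2@7, authorship .......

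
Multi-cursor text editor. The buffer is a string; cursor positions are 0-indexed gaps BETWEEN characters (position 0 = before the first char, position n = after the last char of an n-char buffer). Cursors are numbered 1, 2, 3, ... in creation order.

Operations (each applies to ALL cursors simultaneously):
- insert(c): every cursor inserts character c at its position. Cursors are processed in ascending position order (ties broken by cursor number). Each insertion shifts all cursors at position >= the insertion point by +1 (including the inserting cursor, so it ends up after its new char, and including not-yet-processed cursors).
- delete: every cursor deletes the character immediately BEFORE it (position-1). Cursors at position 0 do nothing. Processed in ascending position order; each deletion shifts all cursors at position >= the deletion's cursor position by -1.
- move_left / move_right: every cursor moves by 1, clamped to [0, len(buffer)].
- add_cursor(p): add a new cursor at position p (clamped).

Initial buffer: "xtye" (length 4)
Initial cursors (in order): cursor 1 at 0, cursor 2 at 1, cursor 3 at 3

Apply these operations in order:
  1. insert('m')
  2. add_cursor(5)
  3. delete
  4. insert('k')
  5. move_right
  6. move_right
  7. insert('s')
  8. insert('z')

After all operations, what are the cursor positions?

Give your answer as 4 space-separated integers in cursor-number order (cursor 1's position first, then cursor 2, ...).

Answer: 5 9 15 15

Derivation:
After op 1 (insert('m')): buffer="mxmtyme" (len 7), cursors c1@1 c2@3 c3@6, authorship 1.2..3.
After op 2 (add_cursor(5)): buffer="mxmtyme" (len 7), cursors c1@1 c2@3 c4@5 c3@6, authorship 1.2..3.
After op 3 (delete): buffer="xte" (len 3), cursors c1@0 c2@1 c3@2 c4@2, authorship ...
After op 4 (insert('k')): buffer="kxktkke" (len 7), cursors c1@1 c2@3 c3@6 c4@6, authorship 1.2.34.
After op 5 (move_right): buffer="kxktkke" (len 7), cursors c1@2 c2@4 c3@7 c4@7, authorship 1.2.34.
After op 6 (move_right): buffer="kxktkke" (len 7), cursors c1@3 c2@5 c3@7 c4@7, authorship 1.2.34.
After op 7 (insert('s')): buffer="kxkstkskess" (len 11), cursors c1@4 c2@7 c3@11 c4@11, authorship 1.21.324.34
After op 8 (insert('z')): buffer="kxksztkszkesszz" (len 15), cursors c1@5 c2@9 c3@15 c4@15, authorship 1.211.3224.3434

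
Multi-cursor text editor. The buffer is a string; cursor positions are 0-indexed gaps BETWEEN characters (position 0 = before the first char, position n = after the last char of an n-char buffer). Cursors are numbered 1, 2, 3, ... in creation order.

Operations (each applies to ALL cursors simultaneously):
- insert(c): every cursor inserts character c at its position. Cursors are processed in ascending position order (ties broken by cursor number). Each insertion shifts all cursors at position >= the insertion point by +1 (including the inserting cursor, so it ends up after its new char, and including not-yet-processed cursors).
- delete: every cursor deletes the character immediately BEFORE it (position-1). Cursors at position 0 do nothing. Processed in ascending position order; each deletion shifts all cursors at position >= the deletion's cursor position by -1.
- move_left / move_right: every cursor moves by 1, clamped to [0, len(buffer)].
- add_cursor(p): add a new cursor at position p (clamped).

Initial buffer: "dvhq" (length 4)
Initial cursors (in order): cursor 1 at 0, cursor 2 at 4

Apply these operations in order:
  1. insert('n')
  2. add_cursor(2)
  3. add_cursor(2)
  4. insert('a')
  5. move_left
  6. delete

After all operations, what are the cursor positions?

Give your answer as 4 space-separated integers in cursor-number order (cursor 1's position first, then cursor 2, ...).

After op 1 (insert('n')): buffer="ndvhqn" (len 6), cursors c1@1 c2@6, authorship 1....2
After op 2 (add_cursor(2)): buffer="ndvhqn" (len 6), cursors c1@1 c3@2 c2@6, authorship 1....2
After op 3 (add_cursor(2)): buffer="ndvhqn" (len 6), cursors c1@1 c3@2 c4@2 c2@6, authorship 1....2
After op 4 (insert('a')): buffer="nadaavhqna" (len 10), cursors c1@2 c3@5 c4@5 c2@10, authorship 11.34...22
After op 5 (move_left): buffer="nadaavhqna" (len 10), cursors c1@1 c3@4 c4@4 c2@9, authorship 11.34...22
After op 6 (delete): buffer="aavhqa" (len 6), cursors c1@0 c3@1 c4@1 c2@5, authorship 14...2

Answer: 0 5 1 1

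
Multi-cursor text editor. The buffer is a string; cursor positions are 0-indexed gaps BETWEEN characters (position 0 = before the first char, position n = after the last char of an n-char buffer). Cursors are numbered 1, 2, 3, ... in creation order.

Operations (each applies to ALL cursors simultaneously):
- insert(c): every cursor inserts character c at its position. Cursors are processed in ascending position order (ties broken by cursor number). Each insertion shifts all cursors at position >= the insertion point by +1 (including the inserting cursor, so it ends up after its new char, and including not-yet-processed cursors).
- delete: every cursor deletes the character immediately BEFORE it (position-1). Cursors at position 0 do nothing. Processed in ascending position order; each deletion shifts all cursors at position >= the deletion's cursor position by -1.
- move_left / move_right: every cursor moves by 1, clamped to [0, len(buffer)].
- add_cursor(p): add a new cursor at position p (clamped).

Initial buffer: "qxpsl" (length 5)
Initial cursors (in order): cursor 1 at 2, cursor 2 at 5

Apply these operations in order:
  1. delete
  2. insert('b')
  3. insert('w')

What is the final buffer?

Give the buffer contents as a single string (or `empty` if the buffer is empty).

After op 1 (delete): buffer="qps" (len 3), cursors c1@1 c2@3, authorship ...
After op 2 (insert('b')): buffer="qbpsb" (len 5), cursors c1@2 c2@5, authorship .1..2
After op 3 (insert('w')): buffer="qbwpsbw" (len 7), cursors c1@3 c2@7, authorship .11..22

Answer: qbwpsbw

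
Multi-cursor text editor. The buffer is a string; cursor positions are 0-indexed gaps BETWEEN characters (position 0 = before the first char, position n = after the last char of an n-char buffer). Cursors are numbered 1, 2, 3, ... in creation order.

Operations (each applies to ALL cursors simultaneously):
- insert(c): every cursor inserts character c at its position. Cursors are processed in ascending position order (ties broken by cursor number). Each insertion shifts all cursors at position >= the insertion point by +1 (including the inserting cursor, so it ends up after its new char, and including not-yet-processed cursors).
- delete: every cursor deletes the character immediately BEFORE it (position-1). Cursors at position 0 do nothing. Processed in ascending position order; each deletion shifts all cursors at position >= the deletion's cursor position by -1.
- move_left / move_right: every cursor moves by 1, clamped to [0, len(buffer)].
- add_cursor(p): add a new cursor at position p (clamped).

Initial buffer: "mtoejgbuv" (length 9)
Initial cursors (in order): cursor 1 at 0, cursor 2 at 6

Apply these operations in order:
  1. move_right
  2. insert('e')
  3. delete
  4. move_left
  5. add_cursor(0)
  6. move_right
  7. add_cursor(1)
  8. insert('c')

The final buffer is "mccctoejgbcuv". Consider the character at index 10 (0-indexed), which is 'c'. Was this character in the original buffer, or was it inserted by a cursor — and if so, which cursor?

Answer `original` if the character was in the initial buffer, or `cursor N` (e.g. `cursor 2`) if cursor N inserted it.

After op 1 (move_right): buffer="mtoejgbuv" (len 9), cursors c1@1 c2@7, authorship .........
After op 2 (insert('e')): buffer="metoejgbeuv" (len 11), cursors c1@2 c2@9, authorship .1......2..
After op 3 (delete): buffer="mtoejgbuv" (len 9), cursors c1@1 c2@7, authorship .........
After op 4 (move_left): buffer="mtoejgbuv" (len 9), cursors c1@0 c2@6, authorship .........
After op 5 (add_cursor(0)): buffer="mtoejgbuv" (len 9), cursors c1@0 c3@0 c2@6, authorship .........
After op 6 (move_right): buffer="mtoejgbuv" (len 9), cursors c1@1 c3@1 c2@7, authorship .........
After op 7 (add_cursor(1)): buffer="mtoejgbuv" (len 9), cursors c1@1 c3@1 c4@1 c2@7, authorship .........
After op 8 (insert('c')): buffer="mccctoejgbcuv" (len 13), cursors c1@4 c3@4 c4@4 c2@11, authorship .134......2..
Authorship (.=original, N=cursor N): . 1 3 4 . . . . . . 2 . .
Index 10: author = 2

Answer: cursor 2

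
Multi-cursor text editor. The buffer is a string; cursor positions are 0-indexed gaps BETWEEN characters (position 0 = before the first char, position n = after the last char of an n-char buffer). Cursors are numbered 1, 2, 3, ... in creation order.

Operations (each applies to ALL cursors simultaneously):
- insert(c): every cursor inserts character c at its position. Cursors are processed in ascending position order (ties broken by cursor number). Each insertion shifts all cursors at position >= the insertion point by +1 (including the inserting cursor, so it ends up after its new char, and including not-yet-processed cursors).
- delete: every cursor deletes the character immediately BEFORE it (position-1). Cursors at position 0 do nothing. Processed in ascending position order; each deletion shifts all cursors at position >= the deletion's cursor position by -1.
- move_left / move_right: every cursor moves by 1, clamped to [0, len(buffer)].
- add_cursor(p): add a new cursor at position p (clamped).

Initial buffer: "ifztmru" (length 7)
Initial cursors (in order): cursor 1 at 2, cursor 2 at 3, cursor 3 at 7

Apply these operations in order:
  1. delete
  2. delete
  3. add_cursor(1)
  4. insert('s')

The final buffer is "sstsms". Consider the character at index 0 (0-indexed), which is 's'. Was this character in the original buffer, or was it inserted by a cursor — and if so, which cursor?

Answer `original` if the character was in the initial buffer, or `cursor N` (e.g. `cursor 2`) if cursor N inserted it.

Answer: cursor 1

Derivation:
After op 1 (delete): buffer="itmr" (len 4), cursors c1@1 c2@1 c3@4, authorship ....
After op 2 (delete): buffer="tm" (len 2), cursors c1@0 c2@0 c3@2, authorship ..
After op 3 (add_cursor(1)): buffer="tm" (len 2), cursors c1@0 c2@0 c4@1 c3@2, authorship ..
After op 4 (insert('s')): buffer="sstsms" (len 6), cursors c1@2 c2@2 c4@4 c3@6, authorship 12.4.3
Authorship (.=original, N=cursor N): 1 2 . 4 . 3
Index 0: author = 1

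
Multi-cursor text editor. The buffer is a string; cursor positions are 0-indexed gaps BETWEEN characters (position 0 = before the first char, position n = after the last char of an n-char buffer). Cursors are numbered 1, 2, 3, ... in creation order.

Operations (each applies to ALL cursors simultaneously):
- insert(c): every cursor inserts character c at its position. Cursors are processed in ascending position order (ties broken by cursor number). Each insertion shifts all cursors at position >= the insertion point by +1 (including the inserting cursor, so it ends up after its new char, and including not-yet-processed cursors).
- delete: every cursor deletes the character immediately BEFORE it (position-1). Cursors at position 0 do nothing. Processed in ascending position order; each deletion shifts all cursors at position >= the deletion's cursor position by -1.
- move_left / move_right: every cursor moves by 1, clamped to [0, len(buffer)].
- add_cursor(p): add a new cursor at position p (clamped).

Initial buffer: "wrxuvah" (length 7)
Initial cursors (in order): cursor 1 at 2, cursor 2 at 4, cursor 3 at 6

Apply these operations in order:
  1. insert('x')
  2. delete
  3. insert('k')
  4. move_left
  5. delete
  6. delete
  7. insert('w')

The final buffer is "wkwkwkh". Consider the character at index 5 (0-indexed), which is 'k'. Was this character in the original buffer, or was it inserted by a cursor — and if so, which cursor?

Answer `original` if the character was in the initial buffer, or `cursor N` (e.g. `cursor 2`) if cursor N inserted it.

Answer: cursor 3

Derivation:
After op 1 (insert('x')): buffer="wrxxuxvaxh" (len 10), cursors c1@3 c2@6 c3@9, authorship ..1..2..3.
After op 2 (delete): buffer="wrxuvah" (len 7), cursors c1@2 c2@4 c3@6, authorship .......
After op 3 (insert('k')): buffer="wrkxukvakh" (len 10), cursors c1@3 c2@6 c3@9, authorship ..1..2..3.
After op 4 (move_left): buffer="wrkxukvakh" (len 10), cursors c1@2 c2@5 c3@8, authorship ..1..2..3.
After op 5 (delete): buffer="wkxkvkh" (len 7), cursors c1@1 c2@3 c3@5, authorship .1.2.3.
After op 6 (delete): buffer="kkkh" (len 4), cursors c1@0 c2@1 c3@2, authorship 123.
After op 7 (insert('w')): buffer="wkwkwkh" (len 7), cursors c1@1 c2@3 c3@5, authorship 112233.
Authorship (.=original, N=cursor N): 1 1 2 2 3 3 .
Index 5: author = 3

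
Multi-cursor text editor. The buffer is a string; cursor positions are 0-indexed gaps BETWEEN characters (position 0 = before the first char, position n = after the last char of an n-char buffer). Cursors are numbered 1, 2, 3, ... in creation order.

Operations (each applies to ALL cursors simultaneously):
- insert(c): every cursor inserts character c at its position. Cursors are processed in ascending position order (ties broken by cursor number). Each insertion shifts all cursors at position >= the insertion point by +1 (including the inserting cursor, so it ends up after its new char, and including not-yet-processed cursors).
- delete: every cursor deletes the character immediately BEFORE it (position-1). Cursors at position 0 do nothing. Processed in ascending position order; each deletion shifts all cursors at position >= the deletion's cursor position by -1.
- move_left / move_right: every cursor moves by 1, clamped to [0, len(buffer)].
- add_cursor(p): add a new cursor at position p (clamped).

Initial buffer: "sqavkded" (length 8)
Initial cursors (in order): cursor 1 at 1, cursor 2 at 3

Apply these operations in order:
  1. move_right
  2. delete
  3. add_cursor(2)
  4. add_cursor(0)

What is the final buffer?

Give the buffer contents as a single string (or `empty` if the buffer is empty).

After op 1 (move_right): buffer="sqavkded" (len 8), cursors c1@2 c2@4, authorship ........
After op 2 (delete): buffer="sakded" (len 6), cursors c1@1 c2@2, authorship ......
After op 3 (add_cursor(2)): buffer="sakded" (len 6), cursors c1@1 c2@2 c3@2, authorship ......
After op 4 (add_cursor(0)): buffer="sakded" (len 6), cursors c4@0 c1@1 c2@2 c3@2, authorship ......

Answer: sakded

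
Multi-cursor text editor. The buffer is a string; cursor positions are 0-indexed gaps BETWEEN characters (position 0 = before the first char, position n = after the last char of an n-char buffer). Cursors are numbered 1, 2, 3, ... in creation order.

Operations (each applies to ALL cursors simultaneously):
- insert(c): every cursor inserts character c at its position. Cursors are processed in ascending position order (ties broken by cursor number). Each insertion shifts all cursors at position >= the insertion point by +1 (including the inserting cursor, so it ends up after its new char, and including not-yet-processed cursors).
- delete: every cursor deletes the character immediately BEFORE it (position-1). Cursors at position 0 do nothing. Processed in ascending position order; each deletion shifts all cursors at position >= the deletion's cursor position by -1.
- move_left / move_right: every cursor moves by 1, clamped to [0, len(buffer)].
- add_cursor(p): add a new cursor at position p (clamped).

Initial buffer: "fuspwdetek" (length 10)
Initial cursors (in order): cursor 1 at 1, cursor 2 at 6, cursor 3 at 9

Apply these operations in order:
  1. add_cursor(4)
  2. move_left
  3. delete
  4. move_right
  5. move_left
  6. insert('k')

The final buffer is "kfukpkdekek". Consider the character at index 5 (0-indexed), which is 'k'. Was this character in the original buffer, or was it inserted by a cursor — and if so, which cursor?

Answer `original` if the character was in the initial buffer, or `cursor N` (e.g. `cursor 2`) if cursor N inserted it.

After op 1 (add_cursor(4)): buffer="fuspwdetek" (len 10), cursors c1@1 c4@4 c2@6 c3@9, authorship ..........
After op 2 (move_left): buffer="fuspwdetek" (len 10), cursors c1@0 c4@3 c2@5 c3@8, authorship ..........
After op 3 (delete): buffer="fupdeek" (len 7), cursors c1@0 c4@2 c2@3 c3@5, authorship .......
After op 4 (move_right): buffer="fupdeek" (len 7), cursors c1@1 c4@3 c2@4 c3@6, authorship .......
After op 5 (move_left): buffer="fupdeek" (len 7), cursors c1@0 c4@2 c2@3 c3@5, authorship .......
After op 6 (insert('k')): buffer="kfukpkdekek" (len 11), cursors c1@1 c4@4 c2@6 c3@9, authorship 1..4.2..3..
Authorship (.=original, N=cursor N): 1 . . 4 . 2 . . 3 . .
Index 5: author = 2

Answer: cursor 2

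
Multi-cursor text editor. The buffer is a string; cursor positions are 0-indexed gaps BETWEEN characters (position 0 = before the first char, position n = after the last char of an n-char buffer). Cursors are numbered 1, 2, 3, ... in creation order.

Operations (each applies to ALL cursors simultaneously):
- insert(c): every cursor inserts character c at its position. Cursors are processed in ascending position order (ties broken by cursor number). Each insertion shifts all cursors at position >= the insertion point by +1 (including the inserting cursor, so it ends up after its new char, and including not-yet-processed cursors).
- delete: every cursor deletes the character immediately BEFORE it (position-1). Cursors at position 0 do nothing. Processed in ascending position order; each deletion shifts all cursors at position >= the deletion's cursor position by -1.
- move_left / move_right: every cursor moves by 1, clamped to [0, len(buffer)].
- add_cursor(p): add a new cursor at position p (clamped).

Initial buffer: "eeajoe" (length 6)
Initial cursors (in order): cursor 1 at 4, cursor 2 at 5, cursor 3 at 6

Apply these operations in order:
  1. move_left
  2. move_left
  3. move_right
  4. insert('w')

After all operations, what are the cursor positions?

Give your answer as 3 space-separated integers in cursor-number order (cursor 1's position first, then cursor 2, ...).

After op 1 (move_left): buffer="eeajoe" (len 6), cursors c1@3 c2@4 c3@5, authorship ......
After op 2 (move_left): buffer="eeajoe" (len 6), cursors c1@2 c2@3 c3@4, authorship ......
After op 3 (move_right): buffer="eeajoe" (len 6), cursors c1@3 c2@4 c3@5, authorship ......
After op 4 (insert('w')): buffer="eeawjwowe" (len 9), cursors c1@4 c2@6 c3@8, authorship ...1.2.3.

Answer: 4 6 8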